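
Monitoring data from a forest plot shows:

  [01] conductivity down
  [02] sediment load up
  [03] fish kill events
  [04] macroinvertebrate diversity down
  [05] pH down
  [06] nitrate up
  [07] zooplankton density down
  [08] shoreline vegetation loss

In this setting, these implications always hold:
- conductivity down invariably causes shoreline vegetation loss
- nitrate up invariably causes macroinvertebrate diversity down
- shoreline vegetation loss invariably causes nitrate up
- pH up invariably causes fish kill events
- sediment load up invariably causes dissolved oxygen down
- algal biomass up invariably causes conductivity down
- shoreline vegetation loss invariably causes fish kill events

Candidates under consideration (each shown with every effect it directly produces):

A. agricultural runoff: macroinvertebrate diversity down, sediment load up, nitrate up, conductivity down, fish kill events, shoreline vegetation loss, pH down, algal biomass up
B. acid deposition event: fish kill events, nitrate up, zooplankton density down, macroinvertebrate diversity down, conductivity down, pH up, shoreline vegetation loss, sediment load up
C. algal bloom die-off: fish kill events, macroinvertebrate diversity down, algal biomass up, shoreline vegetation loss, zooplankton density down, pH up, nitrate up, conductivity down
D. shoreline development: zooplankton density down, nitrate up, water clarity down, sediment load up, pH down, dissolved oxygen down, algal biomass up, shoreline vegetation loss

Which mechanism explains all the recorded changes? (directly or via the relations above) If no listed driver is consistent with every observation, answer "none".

D

Per-candidate check:
(A) agricultural runoff — conductivity down yes; sediment load up yes; fish kill events yes; macroinvertebrate diversity down yes; pH down yes; nitrate up yes; zooplankton density down NO; shoreline vegetation loss yes
(B) acid deposition event — fails on pH down (predicts pH up, not pH down)
(C) algal bloom die-off — fails on sediment load up, pH down (predicts pH up, not pH down)
(D) shoreline development — conductivity down yes (via algal biomass up → conductivity down); sediment load up yes; fish kill events yes (via shoreline vegetation loss → fish kill events); macroinvertebrate diversity down yes (via nitrate up → macroinvertebrate diversity down); pH down yes; nitrate up yes; zooplankton density down yes; shoreline vegetation loss yes
Only (D) is consistent with every observation.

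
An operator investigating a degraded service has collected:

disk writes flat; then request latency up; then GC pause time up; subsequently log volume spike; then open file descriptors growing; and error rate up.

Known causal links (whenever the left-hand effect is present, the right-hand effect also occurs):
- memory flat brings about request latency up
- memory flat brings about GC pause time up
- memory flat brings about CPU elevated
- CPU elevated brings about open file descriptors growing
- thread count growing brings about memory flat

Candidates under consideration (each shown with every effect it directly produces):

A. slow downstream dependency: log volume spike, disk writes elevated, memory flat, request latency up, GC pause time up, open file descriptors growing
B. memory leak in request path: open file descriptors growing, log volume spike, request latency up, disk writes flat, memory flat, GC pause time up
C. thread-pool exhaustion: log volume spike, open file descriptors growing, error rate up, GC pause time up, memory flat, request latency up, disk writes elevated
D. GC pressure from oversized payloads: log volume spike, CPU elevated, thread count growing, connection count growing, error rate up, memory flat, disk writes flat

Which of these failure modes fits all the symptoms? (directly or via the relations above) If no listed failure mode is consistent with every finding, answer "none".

Testing each hypothesis:
(A) slow downstream dependency — disk writes flat miss; request latency up match; GC pause time up match; log volume spike match; open file descriptors growing match; error rate up miss
(B) memory leak in request path — disk writes flat match; request latency up match; GC pause time up match; log volume spike match; open file descriptors growing match; error rate up miss
(C) thread-pool exhaustion — fails on disk writes flat (predicts disk writes elevated, not disk writes flat)
(D) GC pressure from oversized payloads — accounts for every observation (request latency up through memory flat → request latency up)
(D) alone accounts for all the evidence.

D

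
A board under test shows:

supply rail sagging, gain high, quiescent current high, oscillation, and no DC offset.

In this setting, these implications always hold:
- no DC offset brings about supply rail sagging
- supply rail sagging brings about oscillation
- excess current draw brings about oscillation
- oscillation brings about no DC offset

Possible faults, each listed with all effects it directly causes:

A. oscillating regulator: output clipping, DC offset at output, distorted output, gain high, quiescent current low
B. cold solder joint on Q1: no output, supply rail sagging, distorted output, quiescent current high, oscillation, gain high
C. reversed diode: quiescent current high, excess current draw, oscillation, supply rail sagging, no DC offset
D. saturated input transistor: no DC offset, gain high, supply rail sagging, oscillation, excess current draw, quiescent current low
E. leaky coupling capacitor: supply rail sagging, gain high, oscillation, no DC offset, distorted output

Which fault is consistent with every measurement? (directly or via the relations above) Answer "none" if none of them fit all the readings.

B

Per-candidate check:
(A) oscillating regulator — supply rail sagging miss; gain high match; quiescent current high miss; oscillation miss; no DC offset miss
(B) cold solder joint on Q1 — accounts for every observation (no DC offset via oscillation → no DC offset)
(C) reversed diode — supply rail sagging match; gain high miss; quiescent current high match; oscillation match; no DC offset match
(D) saturated input transistor — fails on quiescent current high (predicts quiescent current low, not quiescent current high)
(E) leaky coupling capacitor — does not account for quiescent current high
(B) is the only candidate with no mismatches.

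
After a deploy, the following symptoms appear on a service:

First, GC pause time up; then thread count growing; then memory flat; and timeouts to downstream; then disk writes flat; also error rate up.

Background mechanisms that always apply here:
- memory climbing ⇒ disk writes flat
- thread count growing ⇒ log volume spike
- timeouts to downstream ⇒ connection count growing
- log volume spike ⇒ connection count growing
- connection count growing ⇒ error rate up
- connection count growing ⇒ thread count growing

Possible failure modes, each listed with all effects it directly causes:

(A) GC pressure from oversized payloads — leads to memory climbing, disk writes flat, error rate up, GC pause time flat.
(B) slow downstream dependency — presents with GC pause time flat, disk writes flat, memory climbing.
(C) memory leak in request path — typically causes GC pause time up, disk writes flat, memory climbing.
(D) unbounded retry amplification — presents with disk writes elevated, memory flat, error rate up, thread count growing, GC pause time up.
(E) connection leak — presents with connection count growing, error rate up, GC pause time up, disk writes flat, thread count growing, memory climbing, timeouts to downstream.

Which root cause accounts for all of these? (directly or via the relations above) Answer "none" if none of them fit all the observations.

Testing each hypothesis:
(A) GC pressure from oversized payloads — fails on GC pause time up, thread count growing, memory flat, timeouts to downstream (predicts GC pause time flat, not GC pause time up; predicts memory climbing, not memory flat)
(B) slow downstream dependency — GC pause time up -; thread count growing -; memory flat -; timeouts to downstream -; disk writes flat +; error rate up -
(C) memory leak in request path — fails on thread count growing, memory flat, timeouts to downstream, error rate up (predicts memory climbing, not memory flat)
(D) unbounded retry amplification — GC pause time up +; thread count growing +; memory flat +; timeouts to downstream -; disk writes flat -; error rate up +
(E) connection leak — fails on memory flat (predicts memory climbing, not memory flat)
Every candidate fails on at least one observation.

none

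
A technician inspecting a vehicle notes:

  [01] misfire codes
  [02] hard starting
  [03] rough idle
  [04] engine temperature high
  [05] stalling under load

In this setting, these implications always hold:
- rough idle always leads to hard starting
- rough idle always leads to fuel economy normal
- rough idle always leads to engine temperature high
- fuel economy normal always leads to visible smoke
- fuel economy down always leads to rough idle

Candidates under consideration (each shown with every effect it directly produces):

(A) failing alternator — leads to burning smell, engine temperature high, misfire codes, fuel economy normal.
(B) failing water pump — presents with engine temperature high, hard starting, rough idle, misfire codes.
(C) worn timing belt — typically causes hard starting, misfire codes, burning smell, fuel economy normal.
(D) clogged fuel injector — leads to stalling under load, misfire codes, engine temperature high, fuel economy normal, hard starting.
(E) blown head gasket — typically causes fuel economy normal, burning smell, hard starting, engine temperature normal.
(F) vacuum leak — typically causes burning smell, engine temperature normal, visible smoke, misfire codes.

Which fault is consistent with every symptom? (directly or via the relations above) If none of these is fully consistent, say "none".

Checking each candidate against the observations:
(A) failing alternator — misfire codes ✓; hard starting ✗; rough idle ✗; engine temperature high ✓; stalling under load ✗
(B) failing water pump — misfire codes ✓; hard starting ✓; rough idle ✓; engine temperature high ✓; stalling under load ✗
(C) worn timing belt — misfire codes ✓; hard starting ✓; rough idle ✗; engine temperature high ✗; stalling under load ✗
(D) clogged fuel injector — misfire codes ✓; hard starting ✓; rough idle ✗; engine temperature high ✓; stalling under load ✓
(E) blown head gasket — misfire codes ✗; hard starting ✓; rough idle ✗; engine temperature high ✗; stalling under load ✗
(F) vacuum leak — misfire codes ✓; hard starting ✗; rough idle ✗; engine temperature high ✗; stalling under load ✗
No candidate is consistent with all observations.

none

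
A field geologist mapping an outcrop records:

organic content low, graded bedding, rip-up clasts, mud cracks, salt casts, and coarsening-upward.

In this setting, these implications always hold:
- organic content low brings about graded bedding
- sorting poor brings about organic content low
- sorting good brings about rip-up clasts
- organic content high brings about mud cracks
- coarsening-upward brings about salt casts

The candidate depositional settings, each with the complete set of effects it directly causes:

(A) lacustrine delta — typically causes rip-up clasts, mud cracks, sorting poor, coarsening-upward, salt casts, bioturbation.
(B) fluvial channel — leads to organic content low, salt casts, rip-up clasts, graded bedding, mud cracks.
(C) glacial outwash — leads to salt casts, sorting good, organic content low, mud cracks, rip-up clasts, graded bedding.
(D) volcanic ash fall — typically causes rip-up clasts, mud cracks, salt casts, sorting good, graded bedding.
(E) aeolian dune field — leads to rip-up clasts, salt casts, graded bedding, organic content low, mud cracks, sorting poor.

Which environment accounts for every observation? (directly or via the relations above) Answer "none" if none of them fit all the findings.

A

Per-candidate check:
(A) lacustrine delta — accounts for every observation (organic content low through sorting poor → organic content low)
(B) fluvial channel — organic content low match; graded bedding match; rip-up clasts match; mud cracks match; salt casts match; coarsening-upward miss
(C) glacial outwash — organic content low match; graded bedding match; rip-up clasts match; mud cracks match; salt casts match; coarsening-upward miss
(D) volcanic ash fall — organic content low miss; graded bedding match; rip-up clasts match; mud cracks match; salt casts match; coarsening-upward miss
(E) aeolian dune field — does not account for coarsening-upward
(A) is the only candidate with no mismatches.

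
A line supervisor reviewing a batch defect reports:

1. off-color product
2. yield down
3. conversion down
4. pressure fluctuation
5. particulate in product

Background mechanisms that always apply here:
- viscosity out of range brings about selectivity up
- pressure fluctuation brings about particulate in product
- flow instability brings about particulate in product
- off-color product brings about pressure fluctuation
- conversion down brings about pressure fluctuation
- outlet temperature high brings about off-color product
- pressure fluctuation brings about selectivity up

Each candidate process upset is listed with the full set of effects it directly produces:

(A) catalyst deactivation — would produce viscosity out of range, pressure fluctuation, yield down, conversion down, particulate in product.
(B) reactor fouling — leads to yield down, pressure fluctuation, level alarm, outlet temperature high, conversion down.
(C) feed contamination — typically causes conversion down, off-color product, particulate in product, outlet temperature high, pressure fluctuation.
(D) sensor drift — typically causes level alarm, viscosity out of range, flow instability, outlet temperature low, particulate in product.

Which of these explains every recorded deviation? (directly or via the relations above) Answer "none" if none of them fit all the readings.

B

Checking each candidate against the observations:
(A) catalyst deactivation — off-color product NO; yield down yes; conversion down yes; pressure fluctuation yes; particulate in product yes
(B) reactor fouling — accounts for every observation (off-color product through outlet temperature high → off-color product)
(C) feed contamination — off-color product yes; yield down NO; conversion down yes; pressure fluctuation yes; particulate in product yes
(D) sensor drift — off-color product NO; yield down NO; conversion down NO; pressure fluctuation NO; particulate in product yes
(B) is the only candidate with no mismatches.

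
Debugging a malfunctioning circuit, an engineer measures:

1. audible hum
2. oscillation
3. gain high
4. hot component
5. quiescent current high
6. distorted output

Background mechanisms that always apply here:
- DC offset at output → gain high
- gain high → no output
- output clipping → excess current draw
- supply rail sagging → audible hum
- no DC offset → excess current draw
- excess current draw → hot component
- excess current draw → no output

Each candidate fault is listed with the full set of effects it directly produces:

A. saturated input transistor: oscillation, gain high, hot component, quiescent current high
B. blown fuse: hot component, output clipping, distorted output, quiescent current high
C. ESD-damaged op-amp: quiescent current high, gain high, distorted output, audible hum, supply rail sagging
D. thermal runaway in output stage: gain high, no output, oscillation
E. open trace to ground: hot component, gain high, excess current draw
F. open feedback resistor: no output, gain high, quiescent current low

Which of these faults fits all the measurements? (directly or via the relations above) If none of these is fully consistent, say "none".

Testing each hypothesis:
(A) saturated input transistor — does not account for audible hum, distorted output
(B) blown fuse — audible hum NO; oscillation NO; gain high NO; hot component yes; quiescent current high yes; distorted output yes
(C) ESD-damaged op-amp — does not account for oscillation, hot component
(D) thermal runaway in output stage — does not account for audible hum, hot component, quiescent current high, distorted output
(E) open trace to ground — does not account for audible hum, oscillation, quiescent current high, distorted output
(F) open feedback resistor — audible hum NO; oscillation NO; gain high yes; hot component NO; quiescent current high NO; distorted output NO
None of the listed candidates fits everything.

none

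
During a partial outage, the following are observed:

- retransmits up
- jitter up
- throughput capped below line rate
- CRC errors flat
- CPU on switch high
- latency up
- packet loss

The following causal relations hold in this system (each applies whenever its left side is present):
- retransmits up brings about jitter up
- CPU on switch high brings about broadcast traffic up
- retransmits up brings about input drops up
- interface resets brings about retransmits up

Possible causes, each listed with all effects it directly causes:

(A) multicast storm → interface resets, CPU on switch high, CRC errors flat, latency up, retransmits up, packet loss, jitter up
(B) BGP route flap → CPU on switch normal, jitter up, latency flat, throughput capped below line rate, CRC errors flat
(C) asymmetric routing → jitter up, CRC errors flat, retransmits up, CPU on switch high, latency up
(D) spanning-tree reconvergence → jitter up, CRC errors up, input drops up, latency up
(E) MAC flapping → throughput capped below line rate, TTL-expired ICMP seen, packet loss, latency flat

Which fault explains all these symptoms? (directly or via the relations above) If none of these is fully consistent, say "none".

none

Testing each hypothesis:
(A) multicast storm — does not account for throughput capped below line rate
(B) BGP route flap — retransmits up NO; jitter up yes; throughput capped below line rate yes; CRC errors flat yes; CPU on switch high NO; latency up NO; packet loss NO
(C) asymmetric routing — retransmits up yes; jitter up yes; throughput capped below line rate NO; CRC errors flat yes; CPU on switch high yes; latency up yes; packet loss NO
(D) spanning-tree reconvergence — retransmits up NO; jitter up yes; throughput capped below line rate NO; CRC errors flat NO; CPU on switch high NO; latency up yes; packet loss NO
(E) MAC flapping — retransmits up NO; jitter up NO; throughput capped below line rate yes; CRC errors flat NO; CPU on switch high NO; latency up NO; packet loss yes
Every candidate fails on at least one observation.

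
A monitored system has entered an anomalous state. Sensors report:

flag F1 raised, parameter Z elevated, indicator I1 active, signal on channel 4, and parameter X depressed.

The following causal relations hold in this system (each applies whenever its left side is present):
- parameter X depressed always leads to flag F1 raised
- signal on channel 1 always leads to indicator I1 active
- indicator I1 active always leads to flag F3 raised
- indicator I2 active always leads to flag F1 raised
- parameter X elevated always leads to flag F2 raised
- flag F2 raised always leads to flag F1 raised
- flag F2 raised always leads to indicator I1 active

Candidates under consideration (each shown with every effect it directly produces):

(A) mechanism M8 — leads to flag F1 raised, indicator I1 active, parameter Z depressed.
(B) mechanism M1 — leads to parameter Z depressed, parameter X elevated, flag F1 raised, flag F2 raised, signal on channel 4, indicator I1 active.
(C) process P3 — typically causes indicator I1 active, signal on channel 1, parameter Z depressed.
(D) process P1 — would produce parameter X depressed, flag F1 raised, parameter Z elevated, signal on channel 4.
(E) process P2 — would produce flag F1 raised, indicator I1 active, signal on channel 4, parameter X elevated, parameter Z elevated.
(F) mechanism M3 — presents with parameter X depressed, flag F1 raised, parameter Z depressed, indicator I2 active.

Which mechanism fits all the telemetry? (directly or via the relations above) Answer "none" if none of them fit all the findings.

Checking each candidate against the observations:
(A) mechanism M8 — flag F1 raised yes; parameter Z elevated NO; indicator I1 active yes; signal on channel 4 NO; parameter X depressed NO
(B) mechanism M1 — flag F1 raised yes; parameter Z elevated NO; indicator I1 active yes; signal on channel 4 yes; parameter X depressed NO
(C) process P3 — flag F1 raised NO; parameter Z elevated NO; indicator I1 active yes; signal on channel 4 NO; parameter X depressed NO
(D) process P1 — does not account for indicator I1 active
(E) process P2 — flag F1 raised yes; parameter Z elevated yes; indicator I1 active yes; signal on channel 4 yes; parameter X depressed NO
(F) mechanism M3 — fails on parameter Z elevated, indicator I1 active, signal on channel 4 (predicts parameter Z depressed, not parameter Z elevated)
Every candidate fails on at least one observation.

none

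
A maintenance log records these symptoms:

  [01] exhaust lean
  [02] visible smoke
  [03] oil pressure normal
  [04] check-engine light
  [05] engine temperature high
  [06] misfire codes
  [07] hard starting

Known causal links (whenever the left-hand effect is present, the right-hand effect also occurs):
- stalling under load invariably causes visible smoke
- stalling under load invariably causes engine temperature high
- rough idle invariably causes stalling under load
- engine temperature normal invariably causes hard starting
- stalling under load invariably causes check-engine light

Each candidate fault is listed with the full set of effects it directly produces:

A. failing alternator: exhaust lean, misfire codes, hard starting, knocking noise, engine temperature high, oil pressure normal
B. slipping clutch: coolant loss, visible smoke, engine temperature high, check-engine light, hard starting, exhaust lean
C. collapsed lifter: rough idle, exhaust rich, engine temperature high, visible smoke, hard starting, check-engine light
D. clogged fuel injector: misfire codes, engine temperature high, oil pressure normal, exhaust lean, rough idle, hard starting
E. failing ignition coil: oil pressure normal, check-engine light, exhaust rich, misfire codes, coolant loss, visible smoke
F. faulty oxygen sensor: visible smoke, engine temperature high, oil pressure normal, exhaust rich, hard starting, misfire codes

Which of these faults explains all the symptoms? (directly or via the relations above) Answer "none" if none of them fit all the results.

Checking each candidate against the observations:
(A) failing alternator — exhaust lean ✓; visible smoke ✗; oil pressure normal ✓; check-engine light ✗; engine temperature high ✓; misfire codes ✓; hard starting ✓
(B) slipping clutch — exhaust lean ✓; visible smoke ✓; oil pressure normal ✗; check-engine light ✓; engine temperature high ✓; misfire codes ✗; hard starting ✓
(C) collapsed lifter — fails on exhaust lean, oil pressure normal, misfire codes (predicts exhaust rich, not exhaust lean)
(D) clogged fuel injector — accounts for every observation (visible smoke via rough idle → stalling under load → visible smoke)
(E) failing ignition coil — fails on exhaust lean, engine temperature high, hard starting (predicts exhaust rich, not exhaust lean)
(F) faulty oxygen sensor — exhaust lean ✗; visible smoke ✓; oil pressure normal ✓; check-engine light ✗; engine temperature high ✓; misfire codes ✓; hard starting ✓
Only (D) is consistent with every observation.

D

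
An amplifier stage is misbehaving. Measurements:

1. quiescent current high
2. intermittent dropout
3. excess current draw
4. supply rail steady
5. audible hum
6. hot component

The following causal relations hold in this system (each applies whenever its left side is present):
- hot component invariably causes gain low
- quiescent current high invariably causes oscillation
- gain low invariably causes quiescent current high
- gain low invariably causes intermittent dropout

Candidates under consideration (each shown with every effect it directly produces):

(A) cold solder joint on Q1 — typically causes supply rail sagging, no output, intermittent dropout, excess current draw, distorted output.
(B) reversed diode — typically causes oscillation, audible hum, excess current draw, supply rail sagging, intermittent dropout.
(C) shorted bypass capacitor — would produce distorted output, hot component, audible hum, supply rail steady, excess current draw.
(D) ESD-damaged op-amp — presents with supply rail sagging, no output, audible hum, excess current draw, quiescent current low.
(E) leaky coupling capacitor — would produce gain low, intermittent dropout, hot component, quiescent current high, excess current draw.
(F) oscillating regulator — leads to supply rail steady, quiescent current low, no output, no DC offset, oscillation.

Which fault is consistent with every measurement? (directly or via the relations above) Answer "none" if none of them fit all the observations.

Per-candidate check:
(A) cold solder joint on Q1 — quiescent current high miss; intermittent dropout match; excess current draw match; supply rail steady miss; audible hum miss; hot component miss
(B) reversed diode — quiescent current high miss; intermittent dropout match; excess current draw match; supply rail steady miss; audible hum match; hot component miss
(C) shorted bypass capacitor — accounts for every observation (quiescent current high by hot component → gain low → quiescent current high)
(D) ESD-damaged op-amp — quiescent current high miss; intermittent dropout miss; excess current draw match; supply rail steady miss; audible hum match; hot component miss
(E) leaky coupling capacitor — quiescent current high match; intermittent dropout match; excess current draw match; supply rail steady miss; audible hum miss; hot component match
(F) oscillating regulator — quiescent current high miss; intermittent dropout miss; excess current draw miss; supply rail steady match; audible hum miss; hot component miss
(C) is the only candidate with no mismatches.

C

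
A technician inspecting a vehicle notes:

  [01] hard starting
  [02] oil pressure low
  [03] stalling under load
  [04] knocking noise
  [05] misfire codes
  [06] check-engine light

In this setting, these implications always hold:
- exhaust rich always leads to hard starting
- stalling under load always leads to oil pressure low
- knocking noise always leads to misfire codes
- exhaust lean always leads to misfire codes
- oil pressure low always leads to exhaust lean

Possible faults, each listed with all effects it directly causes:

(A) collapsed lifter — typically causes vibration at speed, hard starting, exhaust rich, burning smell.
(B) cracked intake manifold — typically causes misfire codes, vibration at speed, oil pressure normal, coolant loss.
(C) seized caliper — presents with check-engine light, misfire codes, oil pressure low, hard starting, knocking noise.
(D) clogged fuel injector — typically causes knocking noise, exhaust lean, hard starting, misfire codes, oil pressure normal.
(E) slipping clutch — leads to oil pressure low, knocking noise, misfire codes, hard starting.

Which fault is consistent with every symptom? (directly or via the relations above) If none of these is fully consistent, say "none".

none

Checking each candidate against the observations:
(A) collapsed lifter — hard starting +; oil pressure low -; stalling under load -; knocking noise -; misfire codes -; check-engine light -
(B) cracked intake manifold — hard starting -; oil pressure low -; stalling under load -; knocking noise -; misfire codes +; check-engine light -
(C) seized caliper — does not account for stalling under load
(D) clogged fuel injector — fails on oil pressure low, stalling under load, check-engine light (predicts oil pressure normal, not oil pressure low)
(E) slipping clutch — hard starting +; oil pressure low +; stalling under load -; knocking noise +; misfire codes +; check-engine light -
Every candidate fails on at least one observation.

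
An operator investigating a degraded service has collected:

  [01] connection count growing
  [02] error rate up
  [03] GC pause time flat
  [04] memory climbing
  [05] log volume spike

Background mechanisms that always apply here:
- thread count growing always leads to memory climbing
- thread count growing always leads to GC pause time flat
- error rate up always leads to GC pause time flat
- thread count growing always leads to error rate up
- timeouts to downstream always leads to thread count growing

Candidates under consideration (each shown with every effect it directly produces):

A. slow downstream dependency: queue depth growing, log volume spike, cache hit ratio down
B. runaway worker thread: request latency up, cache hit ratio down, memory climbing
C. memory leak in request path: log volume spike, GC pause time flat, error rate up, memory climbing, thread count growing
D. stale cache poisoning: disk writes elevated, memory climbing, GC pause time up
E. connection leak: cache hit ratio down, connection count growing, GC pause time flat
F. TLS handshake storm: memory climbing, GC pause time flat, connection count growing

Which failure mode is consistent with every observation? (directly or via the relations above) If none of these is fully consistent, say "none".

none

Testing each hypothesis:
(A) slow downstream dependency — connection count growing miss; error rate up miss; GC pause time flat miss; memory climbing miss; log volume spike match
(B) runaway worker thread — connection count growing miss; error rate up miss; GC pause time flat miss; memory climbing match; log volume spike miss
(C) memory leak in request path — does not account for connection count growing
(D) stale cache poisoning — fails on connection count growing, error rate up, GC pause time flat, log volume spike (predicts GC pause time up, not GC pause time flat)
(E) connection leak — connection count growing match; error rate up miss; GC pause time flat match; memory climbing miss; log volume spike miss
(F) TLS handshake storm — does not account for error rate up, log volume spike
Every candidate fails on at least one observation.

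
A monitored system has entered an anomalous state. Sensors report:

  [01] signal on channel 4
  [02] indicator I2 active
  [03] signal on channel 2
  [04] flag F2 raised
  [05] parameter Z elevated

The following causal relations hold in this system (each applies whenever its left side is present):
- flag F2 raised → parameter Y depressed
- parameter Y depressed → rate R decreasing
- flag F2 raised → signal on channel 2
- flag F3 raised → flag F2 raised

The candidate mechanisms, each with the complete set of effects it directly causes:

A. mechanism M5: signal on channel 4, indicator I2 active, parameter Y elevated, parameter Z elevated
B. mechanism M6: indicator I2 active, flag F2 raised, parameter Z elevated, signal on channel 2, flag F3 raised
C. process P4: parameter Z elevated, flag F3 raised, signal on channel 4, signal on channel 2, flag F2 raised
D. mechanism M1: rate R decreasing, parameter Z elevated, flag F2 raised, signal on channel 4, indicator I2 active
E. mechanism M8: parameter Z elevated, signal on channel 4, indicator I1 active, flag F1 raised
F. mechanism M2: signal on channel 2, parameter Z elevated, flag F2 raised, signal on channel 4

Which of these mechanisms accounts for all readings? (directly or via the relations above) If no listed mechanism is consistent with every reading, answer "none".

D

Testing each hypothesis:
(A) mechanism M5 — does not account for signal on channel 2, flag F2 raised
(B) mechanism M6 — does not account for signal on channel 4
(C) process P4 — does not account for indicator I2 active
(D) mechanism M1 — signal on channel 4 +; indicator I2 active +; signal on channel 2 + (via flag F2 raised → signal on channel 2); flag F2 raised +; parameter Z elevated +
(E) mechanism M8 — does not account for indicator I2 active, signal on channel 2, flag F2 raised
(F) mechanism M2 — does not account for indicator I2 active
(D) is the only candidate with no mismatches.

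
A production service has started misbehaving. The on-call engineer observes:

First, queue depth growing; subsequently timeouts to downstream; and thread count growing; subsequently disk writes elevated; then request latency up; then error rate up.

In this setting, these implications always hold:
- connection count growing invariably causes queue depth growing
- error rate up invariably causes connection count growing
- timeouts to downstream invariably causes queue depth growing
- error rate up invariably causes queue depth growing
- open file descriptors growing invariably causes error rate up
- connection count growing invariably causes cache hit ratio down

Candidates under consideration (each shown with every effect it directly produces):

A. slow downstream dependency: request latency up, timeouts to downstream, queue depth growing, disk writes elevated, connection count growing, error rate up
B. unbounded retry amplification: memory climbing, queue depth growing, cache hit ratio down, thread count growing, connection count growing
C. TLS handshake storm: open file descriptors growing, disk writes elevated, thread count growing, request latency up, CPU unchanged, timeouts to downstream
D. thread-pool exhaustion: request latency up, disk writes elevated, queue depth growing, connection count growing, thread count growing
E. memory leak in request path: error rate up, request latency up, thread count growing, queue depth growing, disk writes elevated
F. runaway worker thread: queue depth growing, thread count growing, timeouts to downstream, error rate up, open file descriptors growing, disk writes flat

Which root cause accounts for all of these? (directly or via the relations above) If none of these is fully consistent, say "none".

Testing each hypothesis:
(A) slow downstream dependency — does not account for thread count growing
(B) unbounded retry amplification — queue depth growing yes; timeouts to downstream NO; thread count growing yes; disk writes elevated NO; request latency up NO; error rate up NO
(C) TLS handshake storm — queue depth growing yes (via timeouts to downstream → queue depth growing); timeouts to downstream yes; thread count growing yes; disk writes elevated yes; request latency up yes; error rate up yes (via open file descriptors growing → error rate up)
(D) thread-pool exhaustion — does not account for timeouts to downstream, error rate up
(E) memory leak in request path — queue depth growing yes; timeouts to downstream NO; thread count growing yes; disk writes elevated yes; request latency up yes; error rate up yes
(F) runaway worker thread — queue depth growing yes; timeouts to downstream yes; thread count growing yes; disk writes elevated NO; request latency up NO; error rate up yes
(C) is the only candidate with no mismatches.

C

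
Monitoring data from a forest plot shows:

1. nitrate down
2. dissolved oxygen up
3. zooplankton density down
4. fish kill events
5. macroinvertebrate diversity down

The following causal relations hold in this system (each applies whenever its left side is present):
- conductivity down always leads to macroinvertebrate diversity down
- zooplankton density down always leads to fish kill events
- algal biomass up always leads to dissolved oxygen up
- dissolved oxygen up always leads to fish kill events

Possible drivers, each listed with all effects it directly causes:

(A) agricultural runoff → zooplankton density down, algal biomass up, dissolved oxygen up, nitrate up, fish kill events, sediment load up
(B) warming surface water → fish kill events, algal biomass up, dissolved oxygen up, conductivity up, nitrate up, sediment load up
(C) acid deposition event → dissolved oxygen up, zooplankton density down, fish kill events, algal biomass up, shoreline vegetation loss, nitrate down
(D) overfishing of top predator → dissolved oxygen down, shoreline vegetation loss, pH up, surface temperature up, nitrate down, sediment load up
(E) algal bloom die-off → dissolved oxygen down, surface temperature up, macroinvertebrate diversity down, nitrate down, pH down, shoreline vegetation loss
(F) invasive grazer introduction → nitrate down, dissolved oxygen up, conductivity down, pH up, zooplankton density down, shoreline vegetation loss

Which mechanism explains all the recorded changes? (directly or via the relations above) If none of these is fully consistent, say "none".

For each candidate, compare predicted effects to what was observed:
(A) agricultural runoff — nitrate down ✗; dissolved oxygen up ✓; zooplankton density down ✓; fish kill events ✓; macroinvertebrate diversity down ✗
(B) warming surface water — nitrate down ✗; dissolved oxygen up ✓; zooplankton density down ✗; fish kill events ✓; macroinvertebrate diversity down ✗
(C) acid deposition event — nitrate down ✓; dissolved oxygen up ✓; zooplankton density down ✓; fish kill events ✓; macroinvertebrate diversity down ✗
(D) overfishing of top predator — fails on dissolved oxygen up, zooplankton density down, fish kill events, macroinvertebrate diversity down (predicts dissolved oxygen down, not dissolved oxygen up)
(E) algal bloom die-off — fails on dissolved oxygen up, zooplankton density down, fish kill events (predicts dissolved oxygen down, not dissolved oxygen up)
(F) invasive grazer introduction — accounts for every observation (fish kill events via dissolved oxygen up → fish kill events)
(F) alone accounts for all the evidence.

F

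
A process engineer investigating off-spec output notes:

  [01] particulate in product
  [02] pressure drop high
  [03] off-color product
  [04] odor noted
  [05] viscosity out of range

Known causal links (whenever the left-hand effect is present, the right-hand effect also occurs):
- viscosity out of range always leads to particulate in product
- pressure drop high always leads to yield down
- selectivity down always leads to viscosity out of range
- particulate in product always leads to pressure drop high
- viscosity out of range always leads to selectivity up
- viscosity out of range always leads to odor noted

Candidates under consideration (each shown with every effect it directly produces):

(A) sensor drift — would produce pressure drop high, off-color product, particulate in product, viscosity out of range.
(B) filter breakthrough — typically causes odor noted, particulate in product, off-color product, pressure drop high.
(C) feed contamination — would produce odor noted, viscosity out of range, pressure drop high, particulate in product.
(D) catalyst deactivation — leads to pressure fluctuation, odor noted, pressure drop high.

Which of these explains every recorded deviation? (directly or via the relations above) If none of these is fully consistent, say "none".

Testing each hypothesis:
(A) sensor drift — accounts for every observation (odor noted by viscosity out of range → odor noted)
(B) filter breakthrough — particulate in product +; pressure drop high +; off-color product +; odor noted +; viscosity out of range -
(C) feed contamination — particulate in product +; pressure drop high +; off-color product -; odor noted +; viscosity out of range +
(D) catalyst deactivation — particulate in product -; pressure drop high +; off-color product -; odor noted +; viscosity out of range -
Only (A) is consistent with every observation.

A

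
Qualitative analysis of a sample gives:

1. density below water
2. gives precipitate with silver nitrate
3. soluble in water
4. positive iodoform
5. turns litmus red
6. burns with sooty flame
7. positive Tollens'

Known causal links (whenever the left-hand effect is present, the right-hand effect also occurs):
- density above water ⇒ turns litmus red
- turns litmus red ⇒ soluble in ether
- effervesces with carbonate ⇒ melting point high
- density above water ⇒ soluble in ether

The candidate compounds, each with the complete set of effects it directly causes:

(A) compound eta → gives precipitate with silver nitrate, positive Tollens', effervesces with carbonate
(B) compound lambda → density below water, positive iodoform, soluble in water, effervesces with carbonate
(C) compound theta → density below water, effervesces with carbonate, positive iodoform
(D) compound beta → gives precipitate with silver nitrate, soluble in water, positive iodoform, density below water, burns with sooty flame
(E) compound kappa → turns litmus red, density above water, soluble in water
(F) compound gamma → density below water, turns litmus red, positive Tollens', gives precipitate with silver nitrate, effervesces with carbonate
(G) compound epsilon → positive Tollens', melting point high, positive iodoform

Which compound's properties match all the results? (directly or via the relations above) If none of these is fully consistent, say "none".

Checking each candidate against the observations:
(A) compound eta — density below water miss; gives precipitate with silver nitrate match; soluble in water miss; positive iodoform miss; turns litmus red miss; burns with sooty flame miss; positive Tollens' match
(B) compound lambda — density below water match; gives precipitate with silver nitrate miss; soluble in water match; positive iodoform match; turns litmus red miss; burns with sooty flame miss; positive Tollens' miss
(C) compound theta — density below water match; gives precipitate with silver nitrate miss; soluble in water miss; positive iodoform match; turns litmus red miss; burns with sooty flame miss; positive Tollens' miss
(D) compound beta — does not account for turns litmus red, positive Tollens'
(E) compound kappa — fails on density below water, gives precipitate with silver nitrate, positive iodoform, burns with sooty flame, positive Tollens' (predicts density above water, not density below water)
(F) compound gamma — does not account for soluble in water, positive iodoform, burns with sooty flame
(G) compound epsilon — does not account for density below water, gives precipitate with silver nitrate, soluble in water, turns litmus red, burns with sooty flame
Every candidate fails on at least one observation.

none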